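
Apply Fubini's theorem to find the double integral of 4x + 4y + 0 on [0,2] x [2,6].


By Fubini, integrate in x first, then y.
Step 1: Fix y, integrate over x in [0,2]:
  integral(4x + 4y + 0, x=0..2)
  = 4*(2^2 - 0^2)/2 + (4y + 0)*(2 - 0)
  = 8 + (4y + 0)*2
  = 8 + 8y + 0
  = 8 + 8y
Step 2: Integrate over y in [2,6]:
  integral(8 + 8y, y=2..6)
  = 8*4 + 8*(6^2 - 2^2)/2
  = 32 + 128
  = 160


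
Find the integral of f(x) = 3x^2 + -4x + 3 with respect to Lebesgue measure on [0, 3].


The Lebesgue integral of a Riemann-integrable function agrees with the Riemann integral.
Antiderivative F(x) = (3/3)x^3 + (-4/2)x^2 + 3x
F(3) = (3/3)*3^3 + (-4/2)*3^2 + 3*3
     = (3/3)*27 + (-4/2)*9 + 3*3
     = 27 + -18 + 9
     = 18
F(0) = 0.0
Integral = F(3) - F(0) = 18 - 0.0 = 18


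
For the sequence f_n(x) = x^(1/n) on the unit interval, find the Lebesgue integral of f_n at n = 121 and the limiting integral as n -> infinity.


At n = 121: f_121(x) = x^(1/121).
Step 1: integral(x^(1/121), 0, 1) = [x^(1/121+1) / (1/121+1)] from 0 to 1
     = 1 / (1/121 + 1) = 1 / ((121+1)/121) = 121/(121+1)
     = 121/122 = 0.991803
Step 2: As n -> infinity, f_n(x) = x^(1/n) -> 1 for x in (0,1], and f_n is increasing in n.
By MCT, lim_n integral(f_n) = integral(lim_n f_n) = integral(1, 0, 1) = 1.
Step 3: Verify convergence: 121/122 = 0.991803 -> 1


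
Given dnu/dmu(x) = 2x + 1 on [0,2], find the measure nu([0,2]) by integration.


nu(A) = integral_A (dnu/dmu) dmu = integral_0^2 (2x + 1) dx
Step 1: Antiderivative F(x) = (2/2)x^2 + 1x
Step 2: F(2) = (2/2)*2^2 + 1*2 = 4 + 2 = 6
Step 3: F(0) = (2/2)*0^2 + 1*0 = 0.0 + 0 = 0.0
Step 4: nu([0,2]) = F(2) - F(0) = 6 - 0.0 = 6


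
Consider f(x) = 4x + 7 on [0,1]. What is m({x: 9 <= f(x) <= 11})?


f^(-1)([9, 11]) = {x : 9 <= 4x + 7 <= 11}
Solving: (9 - 7)/4 <= x <= (11 - 7)/4
= [0.5, 1]
Intersecting with [0,1]: [0.5, 1]
Measure = 1 - 0.5 = 0.5


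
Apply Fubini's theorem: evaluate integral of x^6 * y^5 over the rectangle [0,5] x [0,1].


By Fubini's theorem, the double integral factors as a product of single integrals:
Step 1: integral_0^5 x^6 dx = [x^7/7] from 0 to 5
     = 5^7/7 = 11160.714286
Step 2: integral_0^1 y^5 dy = [y^6/6] from 0 to 1
     = 1^6/6 = 0.166667
Step 3: Double integral = 11160.714286 * 0.166667 = 1860.119048


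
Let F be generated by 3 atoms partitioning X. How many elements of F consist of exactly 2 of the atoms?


Each element of F is a union of some subset of the 3 atoms.
Elements that are unions of exactly 2 atoms correspond to 2-element subsets of the 3 atoms.
Count = C(3, 2) = 3! / (2! * 1!) = 3.


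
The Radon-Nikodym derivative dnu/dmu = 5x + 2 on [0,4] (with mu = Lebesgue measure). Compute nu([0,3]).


nu(A) = integral_A (dnu/dmu) dmu = integral_0^3 (5x + 2) dx
Step 1: Antiderivative F(x) = (5/2)x^2 + 2x
Step 2: F(3) = (5/2)*3^2 + 2*3 = 22.5 + 6 = 28.5
Step 3: F(0) = (5/2)*0^2 + 2*0 = 0.0 + 0 = 0.0
Step 4: nu([0,3]) = F(3) - F(0) = 28.5 - 0.0 = 28.5


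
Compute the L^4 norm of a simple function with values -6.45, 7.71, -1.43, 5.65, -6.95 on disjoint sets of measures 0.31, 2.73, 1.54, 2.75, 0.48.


Step 1: Compute |f_i|^4 for each value:
  |-6.45|^4 = 1730.768006
  |7.71|^4 = 3533.601025
  |-1.43|^4 = 4.181616
  |5.65|^4 = 1019.046006
  |-6.95|^4 = 2333.131506
Step 2: Multiply by measures and sum:
  1730.768006 * 0.31 = 536.538082
  3533.601025 * 2.73 = 9646.730798
  4.181616 * 1.54 = 6.439689
  1019.046006 * 2.75 = 2802.376517
  2333.131506 * 0.48 = 1119.903123
Sum = 536.538082 + 9646.730798 + 6.439689 + 2802.376517 + 1119.903123 = 14111.988209
Step 3: Take the p-th root:
||f||_4 = (14111.988209)^(1/4) = 10.899261


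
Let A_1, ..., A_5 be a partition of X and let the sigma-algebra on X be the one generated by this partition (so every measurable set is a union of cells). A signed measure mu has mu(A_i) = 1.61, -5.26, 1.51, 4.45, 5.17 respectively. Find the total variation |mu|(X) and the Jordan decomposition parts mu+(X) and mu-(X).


Step 1: Every measurable set is a union of atoms (the cells / points), so a Hahn decomposition is
  obtained by grouping atoms by sign: P = union of atoms with mu > 0, N = union of the remaining atoms.
  Atoms in P (indices): 1, 3, 4, 5;  atoms in N (indices): 2
  Positive values: 1.61, 1.51, 4.45, 5.17
  Negative values: -5.26
Step 2: mu+(X) = mu(P) = sum of positive atom values = 12.74
Step 3: mu-(X) = -mu(N) = sum of |negative atom values| = 5.26
Step 4: |mu|(X) = mu+(X) + mu-(X) = 12.74 + 5.26 = 18


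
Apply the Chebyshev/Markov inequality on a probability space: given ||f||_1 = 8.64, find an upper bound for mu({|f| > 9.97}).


Chebyshev/Markov inequality: mu(|f| > eps) <= (||f||_p / eps)^p
Step 1: ||f||_1 / eps = 8.64 / 9.97 = 0.8666
Step 2: Raise to power p = 1:
  (0.8666)^1 = 0.8666
Step 3: Therefore mu(|f| > 9.97) <= 0.8666


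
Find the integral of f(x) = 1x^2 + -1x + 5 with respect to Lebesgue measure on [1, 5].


The Lebesgue integral of a Riemann-integrable function agrees with the Riemann integral.
Antiderivative F(x) = (1/3)x^3 + (-1/2)x^2 + 5x
F(5) = (1/3)*5^3 + (-1/2)*5^2 + 5*5
     = (1/3)*125 + (-1/2)*25 + 5*5
     = 41.666667 + -12.5 + 25
     = 54.166667
F(1) = 4.833333
Integral = F(5) - F(1) = 54.166667 - 4.833333 = 49.333333


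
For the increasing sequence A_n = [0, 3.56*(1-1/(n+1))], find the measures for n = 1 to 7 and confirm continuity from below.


By continuity of measure from below: if A_n increases to A, then m(A_n) -> m(A).
Here A = [0, 3.56], so m(A) = 3.56
Step 1: a_1 = 3.56*(1 - 1/2) = 1.78, m(A_1) = 1.78
Step 2: a_2 = 3.56*(1 - 1/3) = 2.3733, m(A_2) = 2.3733
Step 3: a_3 = 3.56*(1 - 1/4) = 2.67, m(A_3) = 2.67
Step 4: a_4 = 3.56*(1 - 1/5) = 2.848, m(A_4) = 2.848
Step 5: a_5 = 3.56*(1 - 1/6) = 2.9667, m(A_5) = 2.9667
Step 6: a_6 = 3.56*(1 - 1/7) = 3.0514, m(A_6) = 3.0514
Step 7: a_7 = 3.56*(1 - 1/8) = 3.115, m(A_7) = 3.115
Limit: m(A_n) -> m([0,3.56]) = 3.56


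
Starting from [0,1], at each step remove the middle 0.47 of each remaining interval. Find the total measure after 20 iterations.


Step 1: At each step, fraction remaining = 1 - 0.47 = 0.53
Step 2: After 20 steps, measure = (0.53)^20
Result = 3.058563e-06


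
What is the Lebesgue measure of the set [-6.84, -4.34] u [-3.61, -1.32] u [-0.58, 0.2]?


For pairwise disjoint intervals, m(union) = sum of lengths.
= (-4.34 - -6.84) + (-1.32 - -3.61) + (0.2 - -0.58)
= 2.5 + 2.29 + 0.78
= 5.57


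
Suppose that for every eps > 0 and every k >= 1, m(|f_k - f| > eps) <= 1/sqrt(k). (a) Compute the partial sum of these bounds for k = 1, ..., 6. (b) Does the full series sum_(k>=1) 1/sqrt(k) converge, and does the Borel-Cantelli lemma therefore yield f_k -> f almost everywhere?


Step 1: List the terms 1/sqrt(k) for k = 1 to 6:
  k=1: 1
  k=2: 0.707107
  k=3: 0.57735
  k=4: 0.5
  k=5: 0.447214
  k=6: 0.408248
Step 2: Partial sum = 1 + 0.707107 + 0.57735 + 0.5 + 0.447214 + 0.408248
     = 3.639919
Step 3: The full series sum_(k>=1) 1/sqrt(k) diverges (p-series with p = 1/2 <= 1; a nonzero constant multiple of a divergent series diverges).
Step 4: The (first) Borel-Cantelli lemma requires a summable sequence of measures, so it does not apply here;
        from this bound alone no conclusion about a.e. convergence can be drawn (convergence in measure still
        gives an a.e.-convergent subsequence, but not a.e. convergence of the whole sequence).
Conclusion: series diverges; Borel-Cantelli is inconclusive about a.e. convergence of f_k.


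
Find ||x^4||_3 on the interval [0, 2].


Step 1: ||f||_3 = (integral_0^2 |x^4|^3 dx)^(1/3)
     = (integral_0^2 x^12 dx)^(1/3)
Step 2: integral_0^2 x^12 dx = [x^13/(13)] from 0 to 2 = 2^13/13
     = 8192/13 = 630.153846
Step 3: ||f||_3 = (630.153846)^(1/3) = 8.573317


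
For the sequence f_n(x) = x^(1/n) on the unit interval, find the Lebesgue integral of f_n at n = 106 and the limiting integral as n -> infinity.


At n = 106: f_106(x) = x^(1/106).
Step 1: integral(x^(1/106), 0, 1) = [x^(1/106+1) / (1/106+1)] from 0 to 1
     = 1 / (1/106 + 1) = 1 / ((106+1)/106) = 106/(106+1)
     = 106/107 = 0.990654
Step 2: As n -> infinity, f_n(x) = x^(1/n) -> 1 for x in (0,1], and f_n is increasing in n.
By MCT, lim_n integral(f_n) = integral(lim_n f_n) = integral(1, 0, 1) = 1.
Step 3: Verify convergence: 106/107 = 0.990654 -> 1


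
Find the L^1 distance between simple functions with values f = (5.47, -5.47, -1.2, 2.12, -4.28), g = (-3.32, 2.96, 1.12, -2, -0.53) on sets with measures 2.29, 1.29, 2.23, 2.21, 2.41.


Step 1: Compute differences f_i - g_i:
  5.47 - -3.32 = 8.79
  -5.47 - 2.96 = -8.43
  -1.2 - 1.12 = -2.32
  2.12 - -2 = 4.12
  -4.28 - -0.53 = -3.75
Step 2: Compute |diff|^1 * measure for each set:
  |8.79|^1 * 2.29 = 8.79 * 2.29 = 20.1291
  |-8.43|^1 * 1.29 = 8.43 * 1.29 = 10.8747
  |-2.32|^1 * 2.23 = 2.32 * 2.23 = 5.1736
  |4.12|^1 * 2.21 = 4.12 * 2.21 = 9.1052
  |-3.75|^1 * 2.41 = 3.75 * 2.41 = 9.0375
Step 3: Sum = 54.3201
Step 4: ||f-g||_1 = (54.3201)^(1/1) = 54.3201


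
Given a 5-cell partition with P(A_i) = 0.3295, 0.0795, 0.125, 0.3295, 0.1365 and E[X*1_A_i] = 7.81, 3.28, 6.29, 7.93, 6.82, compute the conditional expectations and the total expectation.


For each cell A_i: E[X|A_i] = E[X*1_A_i] / P(A_i)
Step 1: E[X|A_1] = 7.81 / 0.3295 = 23.70258
Step 2: E[X|A_2] = 3.28 / 0.0795 = 41.257862
Step 3: E[X|A_3] = 6.29 / 0.125 = 50.32
Step 4: E[X|A_4] = 7.93 / 0.3295 = 24.066768
Step 5: E[X|A_5] = 6.82 / 0.1365 = 49.96337
Verification: E[X] = sum E[X*1_A_i] = 7.81 + 3.28 + 6.29 + 7.93 + 6.82 = 32.13


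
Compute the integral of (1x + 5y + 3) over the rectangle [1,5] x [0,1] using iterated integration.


By Fubini, integrate in x first, then y.
Step 1: Fix y, integrate over x in [1,5]:
  integral(1x + 5y + 3, x=1..5)
  = 1*(5^2 - 1^2)/2 + (5y + 3)*(5 - 1)
  = 12 + (5y + 3)*4
  = 12 + 20y + 12
  = 24 + 20y
Step 2: Integrate over y in [0,1]:
  integral(24 + 20y, y=0..1)
  = 24*1 + 20*(1^2 - 0^2)/2
  = 24 + 10
  = 34


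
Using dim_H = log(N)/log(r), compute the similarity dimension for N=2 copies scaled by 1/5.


For a self-similar set with N copies scaled by 1/r:
dim_H = log(N)/log(r) = log(2)/log(5)
= 0.693147/1.609438
= 0.430677


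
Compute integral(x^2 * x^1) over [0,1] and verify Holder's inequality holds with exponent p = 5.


Step 1: Exact integral of f*g = integral(x^3, 0, 1) = 1/4
     = 0.25
Step 2: Holder bound with p=5, q=1.25:
  ||f||_p = (integral x^10 dx)^(1/5) = (1/11)^(1/5) = 0.619044
  ||g||_q = (integral x^1.25 dx)^(1/1.25) = (1/2.25)^(1/1.25) = 0.522702
Step 3: Holder bound = ||f||_p * ||g||_q = 0.619044 * 0.522702 = 0.323575
Verification: 0.25 <= 0.323575 (Holder holds)


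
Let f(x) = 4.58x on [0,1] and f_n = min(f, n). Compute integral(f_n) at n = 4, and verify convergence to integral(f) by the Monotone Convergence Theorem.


f(x) = 4.58x on [0,1]; f_n(x) = min(4.58x, n). At n = 4:
Step 1: f(x) reaches 4 at x = 4/4.58 = 0.873362
Step 2: integral(f_4) = integral(4.58x, 0, 0.873362) + integral(4, 0.873362, 1)
       = 4.58*0.873362^2/2 + 4*(1 - 0.873362)
       = 1.746725 + 0.50655
       = 2.253275
Step 3: As n -> infinity, f_n increases to f, so by MCT integral(f_n) -> integral(f) = 4.58/2 = 2.29.
Convergence: integral(f_4) = 2.253275 -> 2.29 as n -> infinity


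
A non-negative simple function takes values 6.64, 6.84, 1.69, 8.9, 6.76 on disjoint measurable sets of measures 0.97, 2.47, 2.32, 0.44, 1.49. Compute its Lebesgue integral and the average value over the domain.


Step 1: Integral = sum(value_i * measure_i)
= 6.64*0.97 + 6.84*2.47 + 1.69*2.32 + 8.9*0.44 + 6.76*1.49
= 6.4408 + 16.8948 + 3.9208 + 3.916 + 10.0724
= 41.2448
Step 2: Total measure of domain = 0.97 + 2.47 + 2.32 + 0.44 + 1.49 = 7.69
Step 3: Average value = 41.2448 / 7.69 = 5.363433


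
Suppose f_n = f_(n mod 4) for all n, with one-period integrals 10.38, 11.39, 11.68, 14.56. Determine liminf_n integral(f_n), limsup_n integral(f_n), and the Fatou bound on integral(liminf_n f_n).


The sequence (integral(f_n)) is periodic with period 4, repeating the values 10.38, 11.39, 11.68, 14.56 indefinitely.
Step 1: For a periodic sequence, every tail (a_m, a_(m+1), ...) contains all 4 period values infinitely often.
Step 2: Hence inf of every tail = min of the period values = min(10.38, 11.39, 11.68, 14.56) = 10.38.
        liminf_n integral(f_n) = sup over m of (inf of tail from m) = 10.38.
Step 3: Similarly sup of every tail = max of the period values = 14.56.
        limsup_n integral(f_n) = 14.56.
Step 4: Fatou's lemma: integral(liminf_n f_n) <= liminf_n integral(f_n) = 10.38.
        So the integral of the pointwise liminf is at most 10.38.


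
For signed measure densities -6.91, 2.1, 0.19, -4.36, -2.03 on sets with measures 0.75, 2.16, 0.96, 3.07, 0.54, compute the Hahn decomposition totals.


Step 1: Compute signed measure on each set:
  Set 1: -6.91 * 0.75 = -5.1825
  Set 2: 2.1 * 2.16 = 4.536
  Set 3: 0.19 * 0.96 = 0.1824
  Set 4: -4.36 * 3.07 = -13.3852
  Set 5: -2.03 * 0.54 = -1.0962
Step 2: Total signed measure = (-5.1825) + (4.536) + (0.1824) + (-13.3852) + (-1.0962)
     = -14.9455
Step 3: Positive part mu+(X) = sum of positive contributions = 4.7184
Step 4: Negative part mu-(X) = |sum of negative contributions| = 19.6639


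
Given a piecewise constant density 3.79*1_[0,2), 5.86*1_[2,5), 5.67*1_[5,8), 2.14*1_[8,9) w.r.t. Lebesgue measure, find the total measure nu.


Integrate each piece of the Radon-Nikodym derivative:
Step 1: integral_0^2 3.79 dx = 3.79*(2-0) = 3.79*2 = 7.58
Step 2: integral_2^5 5.86 dx = 5.86*(5-2) = 5.86*3 = 17.58
Step 3: integral_5^8 5.67 dx = 5.67*(8-5) = 5.67*3 = 17.01
Step 4: integral_8^9 2.14 dx = 2.14*(9-8) = 2.14*1 = 2.14
Total: 7.58 + 17.58 + 17.01 + 2.14 = 44.31


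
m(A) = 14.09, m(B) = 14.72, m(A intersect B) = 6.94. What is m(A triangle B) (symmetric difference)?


m(A Delta B) = m(A) + m(B) - 2*m(A n B)
= 14.09 + 14.72 - 2*6.94
= 14.09 + 14.72 - 13.88
= 14.93


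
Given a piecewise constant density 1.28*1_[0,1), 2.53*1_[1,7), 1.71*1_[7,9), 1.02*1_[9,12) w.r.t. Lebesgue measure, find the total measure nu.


Integrate each piece of the Radon-Nikodym derivative:
Step 1: integral_0^1 1.28 dx = 1.28*(1-0) = 1.28*1 = 1.28
Step 2: integral_1^7 2.53 dx = 2.53*(7-1) = 2.53*6 = 15.18
Step 3: integral_7^9 1.71 dx = 1.71*(9-7) = 1.71*2 = 3.42
Step 4: integral_9^12 1.02 dx = 1.02*(12-9) = 1.02*3 = 3.06
Total: 1.28 + 15.18 + 3.42 + 3.06 = 22.94


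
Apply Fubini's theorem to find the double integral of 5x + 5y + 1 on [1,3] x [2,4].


By Fubini, integrate in x first, then y.
Step 1: Fix y, integrate over x in [1,3]:
  integral(5x + 5y + 1, x=1..3)
  = 5*(3^2 - 1^2)/2 + (5y + 1)*(3 - 1)
  = 20 + (5y + 1)*2
  = 20 + 10y + 2
  = 22 + 10y
Step 2: Integrate over y in [2,4]:
  integral(22 + 10y, y=2..4)
  = 22*2 + 10*(4^2 - 2^2)/2
  = 44 + 60
  = 104


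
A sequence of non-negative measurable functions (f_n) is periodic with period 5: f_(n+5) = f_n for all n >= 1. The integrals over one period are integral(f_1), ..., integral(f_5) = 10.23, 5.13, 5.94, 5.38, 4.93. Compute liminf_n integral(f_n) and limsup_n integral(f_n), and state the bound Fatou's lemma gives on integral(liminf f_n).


The sequence (integral(f_n)) is periodic with period 5, repeating the values 10.23, 5.13, 5.94, 5.38, 4.93 indefinitely.
Step 1: For a periodic sequence, every tail (a_m, a_(m+1), ...) contains all 5 period values infinitely often.
Step 2: Hence inf of every tail = min of the period values = min(10.23, 5.13, 5.94, 5.38, 4.93) = 4.93.
        liminf_n integral(f_n) = sup over m of (inf of tail from m) = 4.93.
Step 3: Similarly sup of every tail = max of the period values = 10.23.
        limsup_n integral(f_n) = 10.23.
Step 4: Fatou's lemma: integral(liminf_n f_n) <= liminf_n integral(f_n) = 4.93.
        So the integral of the pointwise liminf is at most 4.93.


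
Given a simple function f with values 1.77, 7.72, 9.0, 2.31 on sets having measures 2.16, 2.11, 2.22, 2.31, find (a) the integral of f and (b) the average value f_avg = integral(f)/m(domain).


Step 1: Integral = sum(value_i * measure_i)
= 1.77*2.16 + 7.72*2.11 + 9.0*2.22 + 2.31*2.31
= 3.8232 + 16.2892 + 19.98 + 5.3361
= 45.4285
Step 2: Total measure of domain = 2.16 + 2.11 + 2.22 + 2.31 = 8.8
Step 3: Average value = 45.4285 / 8.8 = 5.16233


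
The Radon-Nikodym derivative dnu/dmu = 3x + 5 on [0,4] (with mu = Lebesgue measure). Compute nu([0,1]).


nu(A) = integral_A (dnu/dmu) dmu = integral_0^1 (3x + 5) dx
Step 1: Antiderivative F(x) = (3/2)x^2 + 5x
Step 2: F(1) = (3/2)*1^2 + 5*1 = 1.5 + 5 = 6.5
Step 3: F(0) = (3/2)*0^2 + 5*0 = 0.0 + 0 = 0.0
Step 4: nu([0,1]) = F(1) - F(0) = 6.5 - 0.0 = 6.5


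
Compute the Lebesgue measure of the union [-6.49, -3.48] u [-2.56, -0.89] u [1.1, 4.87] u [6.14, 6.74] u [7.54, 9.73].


For pairwise disjoint intervals, m(union) = sum of lengths.
= (-3.48 - -6.49) + (-0.89 - -2.56) + (4.87 - 1.1) + (6.74 - 6.14) + (9.73 - 7.54)
= 3.01 + 1.67 + 3.77 + 0.6 + 2.19
= 11.24


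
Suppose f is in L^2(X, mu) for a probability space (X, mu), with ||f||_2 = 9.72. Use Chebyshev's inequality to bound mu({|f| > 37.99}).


Chebyshev/Markov inequality: mu(|f| > eps) <= (||f||_p / eps)^p
Step 1: ||f||_2 / eps = 9.72 / 37.99 = 0.255857
Step 2: Raise to power p = 2:
  (0.255857)^2 = 0.065463
Step 3: Therefore mu(|f| > 37.99) <= 0.065463


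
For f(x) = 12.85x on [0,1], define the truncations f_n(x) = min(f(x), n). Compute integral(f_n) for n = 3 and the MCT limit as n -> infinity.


f(x) = 12.85x on [0,1]; f_n(x) = min(12.85x, n). At n = 3:
Step 1: f(x) reaches 3 at x = 3/12.85 = 0.233463
Step 2: integral(f_3) = integral(12.85x, 0, 0.233463) + integral(3, 0.233463, 1)
       = 12.85*0.233463^2/2 + 3*(1 - 0.233463)
       = 0.350195 + 2.299611
       = 2.649805
Step 3: As n -> infinity, f_n increases to f, so by MCT integral(f_n) -> integral(f) = 12.85/2 = 6.425.
Convergence: integral(f_3) = 2.649805 -> 6.425 as n -> infinity


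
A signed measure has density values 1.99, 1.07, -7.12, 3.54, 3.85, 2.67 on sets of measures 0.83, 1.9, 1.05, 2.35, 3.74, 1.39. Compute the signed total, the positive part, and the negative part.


Step 1: Compute signed measure on each set:
  Set 1: 1.99 * 0.83 = 1.6517
  Set 2: 1.07 * 1.9 = 2.033
  Set 3: -7.12 * 1.05 = -7.476
  Set 4: 3.54 * 2.35 = 8.319
  Set 5: 3.85 * 3.74 = 14.399
  Set 6: 2.67 * 1.39 = 3.7113
Step 2: Total signed measure = (1.6517) + (2.033) + (-7.476) + (8.319) + (14.399) + (3.7113)
     = 22.638
Step 3: Positive part mu+(X) = sum of positive contributions = 30.114
Step 4: Negative part mu-(X) = |sum of negative contributions| = 7.476


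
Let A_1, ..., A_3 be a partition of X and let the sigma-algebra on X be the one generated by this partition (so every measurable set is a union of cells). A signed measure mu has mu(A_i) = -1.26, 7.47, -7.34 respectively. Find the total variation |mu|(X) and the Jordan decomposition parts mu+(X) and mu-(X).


Step 1: Every measurable set is a union of atoms (the cells / points), so a Hahn decomposition is
  obtained by grouping atoms by sign: P = union of atoms with mu > 0, N = union of the remaining atoms.
  Atoms in P (indices): 2;  atoms in N (indices): 1, 3
  Positive values: 7.47
  Negative values: -1.26, -7.34
Step 2: mu+(X) = mu(P) = sum of positive atom values = 7.47
Step 3: mu-(X) = -mu(N) = sum of |negative atom values| = 8.6
Step 4: |mu|(X) = mu+(X) + mu-(X) = 7.47 + 8.6 = 16.07


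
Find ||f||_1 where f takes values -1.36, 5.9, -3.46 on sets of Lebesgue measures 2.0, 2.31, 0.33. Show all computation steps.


Step 1: Compute |f_i|^1 for each value:
  |-1.36|^1 = 1.36
  |5.9|^1 = 5.9
  |-3.46|^1 = 3.46
Step 2: Multiply by measures and sum:
  1.36 * 2.0 = 2.72
  5.9 * 2.31 = 13.629
  3.46 * 0.33 = 1.1418
Sum = 2.72 + 13.629 + 1.1418 = 17.4908
Step 3: Take the p-th root:
||f||_1 = (17.4908)^(1/1) = 17.4908


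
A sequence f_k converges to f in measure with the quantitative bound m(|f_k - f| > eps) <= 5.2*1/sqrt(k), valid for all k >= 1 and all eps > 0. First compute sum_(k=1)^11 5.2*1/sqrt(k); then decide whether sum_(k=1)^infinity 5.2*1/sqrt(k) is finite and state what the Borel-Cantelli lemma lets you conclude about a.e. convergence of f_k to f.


Step 1: List the terms 5.2*1/sqrt(k) for k = 1 to 11:
  k=1: 5.2
  k=2: 3.676955
  k=3: 3.002221
  k=4: 2.6
  k=5: 2.325511
  k=6: 2.122891
  k=7: 1.965415
  k=8: 1.838478
  k=9: 1.733333
  k=10: 1.644384
  k=11: 1.567859
Step 2: Partial sum = 5.2 + 3.676955 + 3.002221 + 2.6 + 2.325511 + 2.122891 + 1.965415 + 1.838478 + 1.733333 + 1.644384 + 1.567859
     = 27.677048
Step 3: The full series sum_(k>=1) 5.2*1/sqrt(k) diverges (p-series with p = 1/2 <= 1; a nonzero constant multiple of a divergent series diverges).
Step 4: The (first) Borel-Cantelli lemma requires a summable sequence of measures, so it does not apply here;
        from this bound alone no conclusion about a.e. convergence can be drawn (convergence in measure still
        gives an a.e.-convergent subsequence, but not a.e. convergence of the whole sequence).
Conclusion: series diverges; Borel-Cantelli is inconclusive about a.e. convergence of f_k.


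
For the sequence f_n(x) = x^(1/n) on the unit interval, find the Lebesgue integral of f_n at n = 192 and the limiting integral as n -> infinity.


At n = 192: f_192(x) = x^(1/192).
Step 1: integral(x^(1/192), 0, 1) = [x^(1/192+1) / (1/192+1)] from 0 to 1
     = 1 / (1/192 + 1) = 1 / ((192+1)/192) = 192/(192+1)
     = 192/193 = 0.994819
Step 2: As n -> infinity, f_n(x) = x^(1/n) -> 1 for x in (0,1], and f_n is increasing in n.
By MCT, lim_n integral(f_n) = integral(lim_n f_n) = integral(1, 0, 1) = 1.
Step 3: Verify convergence: 192/193 = 0.994819 -> 1


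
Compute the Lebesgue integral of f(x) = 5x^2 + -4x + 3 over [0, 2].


The Lebesgue integral of a Riemann-integrable function agrees with the Riemann integral.
Antiderivative F(x) = (5/3)x^3 + (-4/2)x^2 + 3x
F(2) = (5/3)*2^3 + (-4/2)*2^2 + 3*2
     = (5/3)*8 + (-4/2)*4 + 3*2
     = 13.333333 + -8 + 6
     = 11.333333
F(0) = 0.0
Integral = F(2) - F(0) = 11.333333 - 0.0 = 11.333333


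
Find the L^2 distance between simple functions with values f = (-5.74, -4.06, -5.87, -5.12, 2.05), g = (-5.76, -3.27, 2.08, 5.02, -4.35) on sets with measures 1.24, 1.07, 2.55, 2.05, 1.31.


Step 1: Compute differences f_i - g_i:
  -5.74 - -5.76 = 0.02
  -4.06 - -3.27 = -0.79
  -5.87 - 2.08 = -7.95
  -5.12 - 5.02 = -10.14
  2.05 - -4.35 = 6.4
Step 2: Compute |diff|^2 * measure for each set:
  |0.02|^2 * 1.24 = 4.000000e-04 * 1.24 = 4.960000e-04
  |-0.79|^2 * 1.07 = 0.6241 * 1.07 = 0.667787
  |-7.95|^2 * 2.55 = 63.2025 * 2.55 = 161.166375
  |-10.14|^2 * 2.05 = 102.8196 * 2.05 = 210.78018
  |6.4|^2 * 1.31 = 40.96 * 1.31 = 53.6576
Step 3: Sum = 426.272438
Step 4: ||f-g||_2 = (426.272438)^(1/2) = 20.646366


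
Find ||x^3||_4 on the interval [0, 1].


Step 1: ||f||_4 = (integral_0^1 |x^3|^4 dx)^(1/4)
     = (integral_0^1 x^12 dx)^(1/4)
Step 2: integral_0^1 x^12 dx = [x^13/(13)] from 0 to 1 = 1^13/13
     = 1/13 = 0.076923
Step 3: ||f||_4 = (0.076923)^(1/4) = 0.52664


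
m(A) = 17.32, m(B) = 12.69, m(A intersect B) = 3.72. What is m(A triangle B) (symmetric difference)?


m(A Delta B) = m(A) + m(B) - 2*m(A n B)
= 17.32 + 12.69 - 2*3.72
= 17.32 + 12.69 - 7.44
= 22.57


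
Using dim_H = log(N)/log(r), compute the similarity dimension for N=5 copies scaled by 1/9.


For a self-similar set with N copies scaled by 1/r:
dim_H = log(N)/log(r) = log(5)/log(9)
= 1.609438/2.197225
= 0.732487


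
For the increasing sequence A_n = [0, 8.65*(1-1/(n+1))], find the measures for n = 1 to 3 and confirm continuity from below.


By continuity of measure from below: if A_n increases to A, then m(A_n) -> m(A).
Here A = [0, 8.65], so m(A) = 8.65
Step 1: a_1 = 8.65*(1 - 1/2) = 4.325, m(A_1) = 4.325
Step 2: a_2 = 8.65*(1 - 1/3) = 5.7667, m(A_2) = 5.7667
Step 3: a_3 = 8.65*(1 - 1/4) = 6.4875, m(A_3) = 6.4875
Limit: m(A_n) -> m([0,8.65]) = 8.65


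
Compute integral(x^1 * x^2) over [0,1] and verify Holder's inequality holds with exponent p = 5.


Step 1: Exact integral of f*g = integral(x^3, 0, 1) = 1/4
     = 0.25
Step 2: Holder bound with p=5, q=1.25:
  ||f||_p = (integral x^5 dx)^(1/5) = (1/6)^(1/5) = 0.698827
  ||g||_q = (integral x^2.5 dx)^(1/1.25) = (1/3.5)^(1/1.25) = 0.367067
Step 3: Holder bound = ||f||_p * ||g||_q = 0.698827 * 0.367067 = 0.256517
Verification: 0.25 <= 0.256517 (Holder holds)


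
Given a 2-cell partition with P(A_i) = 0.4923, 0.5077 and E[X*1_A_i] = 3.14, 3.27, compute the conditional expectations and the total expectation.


For each cell A_i: E[X|A_i] = E[X*1_A_i] / P(A_i)
Step 1: E[X|A_1] = 3.14 / 0.4923 = 6.378225
Step 2: E[X|A_2] = 3.27 / 0.5077 = 6.440812
Verification: E[X] = sum E[X*1_A_i] = 3.14 + 3.27 = 6.41


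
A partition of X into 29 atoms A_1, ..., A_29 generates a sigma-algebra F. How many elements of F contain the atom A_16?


Each element of F is a union of some subset S of the 29 atoms.
The element contains A_16 iff A_16 is in S.
So we count subsets S of {A_1,...,A_29} with A_16 in S: choose freely among the other 28 atoms.
Count = 2^(29-1) = 2^28 = 268435456.


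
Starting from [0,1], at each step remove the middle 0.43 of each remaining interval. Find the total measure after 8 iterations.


Step 1: At each step, fraction remaining = 1 - 0.43 = 0.57
Step 2: After 8 steps, measure = (0.57)^8
Result = 0.011143


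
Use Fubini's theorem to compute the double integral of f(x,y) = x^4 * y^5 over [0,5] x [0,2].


By Fubini's theorem, the double integral factors as a product of single integrals:
Step 1: integral_0^5 x^4 dx = [x^5/5] from 0 to 5
     = 5^5/5 = 625
Step 2: integral_0^2 y^5 dy = [y^6/6] from 0 to 2
     = 2^6/6 = 10.666667
Step 3: Double integral = 625 * 10.666667 = 6666.666667


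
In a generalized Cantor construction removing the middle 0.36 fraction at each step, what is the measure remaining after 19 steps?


Step 1: At each step, fraction remaining = 1 - 0.36 = 0.64
Step 2: After 19 steps, measure = (0.64)^19
Result = 2.076919e-04


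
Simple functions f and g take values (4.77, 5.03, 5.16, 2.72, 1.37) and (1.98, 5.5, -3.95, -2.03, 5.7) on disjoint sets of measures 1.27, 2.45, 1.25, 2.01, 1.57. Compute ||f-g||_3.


Step 1: Compute differences f_i - g_i:
  4.77 - 1.98 = 2.79
  5.03 - 5.5 = -0.47
  5.16 - -3.95 = 9.11
  2.72 - -2.03 = 4.75
  1.37 - 5.7 = -4.33
Step 2: Compute |diff|^3 * measure for each set:
  |2.79|^3 * 1.27 = 21.717639 * 1.27 = 27.581402
  |-0.47|^3 * 2.45 = 0.103823 * 2.45 = 0.254366
  |9.11|^3 * 1.25 = 756.058031 * 1.25 = 945.072539
  |4.75|^3 * 2.01 = 107.171875 * 2.01 = 215.415469
  |-4.33|^3 * 1.57 = 81.182737 * 1.57 = 127.456897
Step 3: Sum = 1315.780672
Step 4: ||f-g||_3 = (1315.780672)^(1/3) = 10.957913


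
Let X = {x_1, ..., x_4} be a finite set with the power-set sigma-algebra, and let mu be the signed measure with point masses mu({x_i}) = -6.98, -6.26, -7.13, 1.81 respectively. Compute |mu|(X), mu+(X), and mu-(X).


Step 1: Every measurable set is a union of atoms (the cells / points), so a Hahn decomposition is
  obtained by grouping atoms by sign: P = union of atoms with mu > 0, N = union of the remaining atoms.
  Atoms in P (indices): 4;  atoms in N (indices): 1, 2, 3
  Positive values: 1.81
  Negative values: -6.98, -6.26, -7.13
Step 2: mu+(X) = mu(P) = sum of positive atom values = 1.81
Step 3: mu-(X) = -mu(N) = sum of |negative atom values| = 20.37
Step 4: |mu|(X) = mu+(X) + mu-(X) = 1.81 + 20.37 = 22.18


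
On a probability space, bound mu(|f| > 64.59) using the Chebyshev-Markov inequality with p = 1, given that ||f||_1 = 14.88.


Chebyshev/Markov inequality: mu(|f| > eps) <= (||f||_p / eps)^p
Step 1: ||f||_1 / eps = 14.88 / 64.59 = 0.230376
Step 2: Raise to power p = 1:
  (0.230376)^1 = 0.230376
Step 3: Therefore mu(|f| > 64.59) <= 0.230376


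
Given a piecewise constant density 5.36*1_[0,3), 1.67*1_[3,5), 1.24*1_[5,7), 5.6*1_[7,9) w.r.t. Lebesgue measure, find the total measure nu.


Integrate each piece of the Radon-Nikodym derivative:
Step 1: integral_0^3 5.36 dx = 5.36*(3-0) = 5.36*3 = 16.08
Step 2: integral_3^5 1.67 dx = 1.67*(5-3) = 1.67*2 = 3.34
Step 3: integral_5^7 1.24 dx = 1.24*(7-5) = 1.24*2 = 2.48
Step 4: integral_7^9 5.6 dx = 5.6*(9-7) = 5.6*2 = 11.2
Total: 16.08 + 3.34 + 2.48 + 11.2 = 33.1


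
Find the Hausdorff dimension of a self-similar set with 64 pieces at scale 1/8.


For a self-similar set with N copies scaled by 1/r:
dim_H = log(N)/log(r) = log(64)/log(8)
= 4.158883/2.079442
= 2


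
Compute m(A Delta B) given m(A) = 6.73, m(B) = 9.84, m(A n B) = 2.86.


m(A Delta B) = m(A) + m(B) - 2*m(A n B)
= 6.73 + 9.84 - 2*2.86
= 6.73 + 9.84 - 5.72
= 10.85


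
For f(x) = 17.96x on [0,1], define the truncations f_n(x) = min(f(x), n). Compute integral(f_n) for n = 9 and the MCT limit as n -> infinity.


f(x) = 17.96x on [0,1]; f_n(x) = min(17.96x, n). At n = 9:
Step 1: f(x) reaches 9 at x = 9/17.96 = 0.501114
Step 2: integral(f_9) = integral(17.96x, 0, 0.501114) + integral(9, 0.501114, 1)
       = 17.96*0.501114^2/2 + 9*(1 - 0.501114)
       = 2.255011 + 4.489978
       = 6.744989
Step 3: As n -> infinity, f_n increases to f, so by MCT integral(f_n) -> integral(f) = 17.96/2 = 8.98.
Convergence: integral(f_9) = 6.744989 -> 8.98 as n -> infinity


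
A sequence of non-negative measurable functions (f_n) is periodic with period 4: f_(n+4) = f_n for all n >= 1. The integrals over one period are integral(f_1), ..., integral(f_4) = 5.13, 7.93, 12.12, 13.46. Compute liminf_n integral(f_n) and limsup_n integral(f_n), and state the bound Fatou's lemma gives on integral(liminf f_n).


The sequence (integral(f_n)) is periodic with period 4, repeating the values 5.13, 7.93, 12.12, 13.46 indefinitely.
Step 1: For a periodic sequence, every tail (a_m, a_(m+1), ...) contains all 4 period values infinitely often.
Step 2: Hence inf of every tail = min of the period values = min(5.13, 7.93, 12.12, 13.46) = 5.13.
        liminf_n integral(f_n) = sup over m of (inf of tail from m) = 5.13.
Step 3: Similarly sup of every tail = max of the period values = 13.46.
        limsup_n integral(f_n) = 13.46.
Step 4: Fatou's lemma: integral(liminf_n f_n) <= liminf_n integral(f_n) = 5.13.
        So the integral of the pointwise liminf is at most 5.13.


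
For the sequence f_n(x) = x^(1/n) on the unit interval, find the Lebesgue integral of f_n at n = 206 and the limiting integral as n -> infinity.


At n = 206: f_206(x) = x^(1/206).
Step 1: integral(x^(1/206), 0, 1) = [x^(1/206+1) / (1/206+1)] from 0 to 1
     = 1 / (1/206 + 1) = 1 / ((206+1)/206) = 206/(206+1)
     = 206/207 = 0.995169
Step 2: As n -> infinity, f_n(x) = x^(1/n) -> 1 for x in (0,1], and f_n is increasing in n.
By MCT, lim_n integral(f_n) = integral(lim_n f_n) = integral(1, 0, 1) = 1.
Step 3: Verify convergence: 206/207 = 0.995169 -> 1


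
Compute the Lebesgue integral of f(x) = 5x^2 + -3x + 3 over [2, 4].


The Lebesgue integral of a Riemann-integrable function agrees with the Riemann integral.
Antiderivative F(x) = (5/3)x^3 + (-3/2)x^2 + 3x
F(4) = (5/3)*4^3 + (-3/2)*4^2 + 3*4
     = (5/3)*64 + (-3/2)*16 + 3*4
     = 106.666667 + -24 + 12
     = 94.666667
F(2) = 13.333333
Integral = F(4) - F(2) = 94.666667 - 13.333333 = 81.333333


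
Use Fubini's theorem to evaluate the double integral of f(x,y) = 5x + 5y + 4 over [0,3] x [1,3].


By Fubini, integrate in x first, then y.
Step 1: Fix y, integrate over x in [0,3]:
  integral(5x + 5y + 4, x=0..3)
  = 5*(3^2 - 0^2)/2 + (5y + 4)*(3 - 0)
  = 22.5 + (5y + 4)*3
  = 22.5 + 15y + 12
  = 34.5 + 15y
Step 2: Integrate over y in [1,3]:
  integral(34.5 + 15y, y=1..3)
  = 34.5*2 + 15*(3^2 - 1^2)/2
  = 69 + 60
  = 129


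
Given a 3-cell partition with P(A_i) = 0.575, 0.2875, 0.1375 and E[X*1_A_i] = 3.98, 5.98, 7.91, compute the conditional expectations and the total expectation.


For each cell A_i: E[X|A_i] = E[X*1_A_i] / P(A_i)
Step 1: E[X|A_1] = 3.98 / 0.575 = 6.921739
Step 2: E[X|A_2] = 5.98 / 0.2875 = 20.8
Step 3: E[X|A_3] = 7.91 / 0.1375 = 57.527273
Verification: E[X] = sum E[X*1_A_i] = 3.98 + 5.98 + 7.91 = 17.87


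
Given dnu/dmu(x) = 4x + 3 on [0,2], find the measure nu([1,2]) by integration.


nu(A) = integral_A (dnu/dmu) dmu = integral_1^2 (4x + 3) dx
Step 1: Antiderivative F(x) = (4/2)x^2 + 3x
Step 2: F(2) = (4/2)*2^2 + 3*2 = 8 + 6 = 14
Step 3: F(1) = (4/2)*1^2 + 3*1 = 2 + 3 = 5
Step 4: nu([1,2]) = F(2) - F(1) = 14 - 5 = 9


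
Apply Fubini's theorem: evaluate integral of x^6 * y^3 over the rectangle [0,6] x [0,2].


By Fubini's theorem, the double integral factors as a product of single integrals:
Step 1: integral_0^6 x^6 dx = [x^7/7] from 0 to 6
     = 6^7/7 = 39990.857143
Step 2: integral_0^2 y^3 dy = [y^4/4] from 0 to 2
     = 2^4/4 = 4
Step 3: Double integral = 39990.857143 * 4 = 159963.428571


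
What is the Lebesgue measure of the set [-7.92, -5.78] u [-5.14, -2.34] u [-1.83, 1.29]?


For pairwise disjoint intervals, m(union) = sum of lengths.
= (-5.78 - -7.92) + (-2.34 - -5.14) + (1.29 - -1.83)
= 2.14 + 2.8 + 3.12
= 8.06


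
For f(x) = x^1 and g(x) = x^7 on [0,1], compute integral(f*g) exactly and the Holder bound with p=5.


Step 1: Exact integral of f*g = integral(x^8, 0, 1) = 1/9
     = 0.111111
Step 2: Holder bound with p=5, q=1.25:
  ||f||_p = (integral x^5 dx)^(1/5) = (1/6)^(1/5) = 0.698827
  ||g||_q = (integral x^8.75 dx)^(1/1.25) = (1/9.75)^(1/1.25) = 0.161732
Step 3: Holder bound = ||f||_p * ||g||_q = 0.698827 * 0.161732 = 0.113023
Verification: 0.111111 <= 0.113023 (Holder holds)


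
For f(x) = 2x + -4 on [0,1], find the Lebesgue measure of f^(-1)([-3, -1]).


f^(-1)([-3, -1]) = {x : -3 <= 2x + -4 <= -1}
Solving: (-3 - -4)/2 <= x <= (-1 - -4)/2
= [0.5, 1.5]
Intersecting with [0,1]: [0.5, 1]
Measure = 1 - 0.5 = 0.5


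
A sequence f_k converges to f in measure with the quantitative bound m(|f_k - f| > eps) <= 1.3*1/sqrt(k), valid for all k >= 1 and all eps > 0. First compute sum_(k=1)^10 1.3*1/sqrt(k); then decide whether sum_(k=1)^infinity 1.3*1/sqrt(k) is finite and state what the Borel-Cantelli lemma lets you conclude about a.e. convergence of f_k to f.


Step 1: List the terms 1.3*1/sqrt(k) for k = 1 to 10:
  k=1: 1.3
  k=2: 0.919239
  k=3: 0.750555
  k=4: 0.65
  k=5: 0.581378
  k=6: 0.530723
  k=7: 0.491354
  k=8: 0.459619
  k=9: 0.433333
  k=10: 0.411096
Step 2: Partial sum = 1.3 + 0.919239 + 0.750555 + 0.65 + 0.581378 + 0.530723 + 0.491354 + 0.459619 + 0.433333 + 0.411096
     = 6.527297
Step 3: The full series sum_(k>=1) 1.3*1/sqrt(k) diverges (p-series with p = 1/2 <= 1; a nonzero constant multiple of a divergent series diverges).
Step 4: The (first) Borel-Cantelli lemma requires a summable sequence of measures, so it does not apply here;
        from this bound alone no conclusion about a.e. convergence can be drawn (convergence in measure still
        gives an a.e.-convergent subsequence, but not a.e. convergence of the whole sequence).
Conclusion: series diverges; Borel-Cantelli is inconclusive about a.e. convergence of f_k.


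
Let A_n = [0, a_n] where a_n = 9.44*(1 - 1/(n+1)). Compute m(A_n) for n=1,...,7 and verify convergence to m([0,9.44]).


By continuity of measure from below: if A_n increases to A, then m(A_n) -> m(A).
Here A = [0, 9.44], so m(A) = 9.44
Step 1: a_1 = 9.44*(1 - 1/2) = 4.72, m(A_1) = 4.72
Step 2: a_2 = 9.44*(1 - 1/3) = 6.2933, m(A_2) = 6.2933
Step 3: a_3 = 9.44*(1 - 1/4) = 7.08, m(A_3) = 7.08
Step 4: a_4 = 9.44*(1 - 1/5) = 7.552, m(A_4) = 7.552
Step 5: a_5 = 9.44*(1 - 1/6) = 7.8667, m(A_5) = 7.8667
Step 6: a_6 = 9.44*(1 - 1/7) = 8.0914, m(A_6) = 8.0914
Step 7: a_7 = 9.44*(1 - 1/8) = 8.26, m(A_7) = 8.26
Limit: m(A_n) -> m([0,9.44]) = 9.44


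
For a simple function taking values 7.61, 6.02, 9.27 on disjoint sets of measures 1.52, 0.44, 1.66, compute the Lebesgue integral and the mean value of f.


Step 1: Integral = sum(value_i * measure_i)
= 7.61*1.52 + 6.02*0.44 + 9.27*1.66
= 11.5672 + 2.6488 + 15.3882
= 29.6042
Step 2: Total measure of domain = 1.52 + 0.44 + 1.66 = 3.62
Step 3: Average value = 29.6042 / 3.62 = 8.177956


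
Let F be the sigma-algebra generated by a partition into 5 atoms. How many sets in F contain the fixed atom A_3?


Each element of F is a union of some subset S of the 5 atoms.
The element contains A_3 iff A_3 is in S.
So we count subsets S of {A_1,...,A_5} with A_3 in S: choose freely among the other 4 atoms.
Count = 2^(5-1) = 2^4 = 16.


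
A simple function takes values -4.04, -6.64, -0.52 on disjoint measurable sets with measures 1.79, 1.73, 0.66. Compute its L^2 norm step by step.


Step 1: Compute |f_i|^2 for each value:
  |-4.04|^2 = 16.3216
  |-6.64|^2 = 44.0896
  |-0.52|^2 = 0.2704
Step 2: Multiply by measures and sum:
  16.3216 * 1.79 = 29.215664
  44.0896 * 1.73 = 76.275008
  0.2704 * 0.66 = 0.178464
Sum = 29.215664 + 76.275008 + 0.178464 = 105.669136
Step 3: Take the p-th root:
||f||_2 = (105.669136)^(1/2) = 10.279549


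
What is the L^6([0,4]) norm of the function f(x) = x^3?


Step 1: ||f||_6 = (integral_0^4 |x^3|^6 dx)^(1/6)
     = (integral_0^4 x^18 dx)^(1/6)
Step 2: integral_0^4 x^18 dx = [x^19/(19)] from 0 to 4 = 4^19/19
     = 274877906944/19 = 1.446726e+10
Step 3: ||f||_6 = (1.446726e+10)^(1/6) = 49.362564


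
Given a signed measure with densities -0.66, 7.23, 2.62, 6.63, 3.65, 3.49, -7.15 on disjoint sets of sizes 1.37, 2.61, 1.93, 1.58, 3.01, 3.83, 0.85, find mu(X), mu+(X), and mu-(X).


Step 1: Compute signed measure on each set:
  Set 1: -0.66 * 1.37 = -0.9042
  Set 2: 7.23 * 2.61 = 18.8703
  Set 3: 2.62 * 1.93 = 5.0566
  Set 4: 6.63 * 1.58 = 10.4754
  Set 5: 3.65 * 3.01 = 10.9865
  Set 6: 3.49 * 3.83 = 13.3667
  Set 7: -7.15 * 0.85 = -6.0775
Step 2: Total signed measure = (-0.9042) + (18.8703) + (5.0566) + (10.4754) + (10.9865) + (13.3667) + (-6.0775)
     = 51.7738
Step 3: Positive part mu+(X) = sum of positive contributions = 58.7555
Step 4: Negative part mu-(X) = |sum of negative contributions| = 6.9817


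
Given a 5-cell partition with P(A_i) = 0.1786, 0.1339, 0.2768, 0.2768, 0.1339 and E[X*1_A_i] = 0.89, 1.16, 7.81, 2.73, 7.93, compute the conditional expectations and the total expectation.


For each cell A_i: E[X|A_i] = E[X*1_A_i] / P(A_i)
Step 1: E[X|A_1] = 0.89 / 0.1786 = 4.983203
Step 2: E[X|A_2] = 1.16 / 0.1339 = 8.663181
Step 3: E[X|A_3] = 7.81 / 0.2768 = 28.215318
Step 4: E[X|A_4] = 2.73 / 0.2768 = 9.862717
Step 5: E[X|A_5] = 7.93 / 0.1339 = 59.223301
Verification: E[X] = sum E[X*1_A_i] = 0.89 + 1.16 + 7.81 + 2.73 + 7.93 = 20.52


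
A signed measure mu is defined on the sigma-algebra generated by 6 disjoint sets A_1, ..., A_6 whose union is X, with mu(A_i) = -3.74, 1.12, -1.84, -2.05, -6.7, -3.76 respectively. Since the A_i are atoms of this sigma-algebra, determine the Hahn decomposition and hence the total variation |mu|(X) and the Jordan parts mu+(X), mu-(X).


Step 1: Every measurable set is a union of atoms (the cells / points), so a Hahn decomposition is
  obtained by grouping atoms by sign: P = union of atoms with mu > 0, N = union of the remaining atoms.
  Atoms in P (indices): 2;  atoms in N (indices): 1, 3, 4, 5, 6
  Positive values: 1.12
  Negative values: -3.74, -1.84, -2.05, -6.7, -3.76
Step 2: mu+(X) = mu(P) = sum of positive atom values = 1.12
Step 3: mu-(X) = -mu(N) = sum of |negative atom values| = 18.09
Step 4: |mu|(X) = mu+(X) + mu-(X) = 1.12 + 18.09 = 19.21


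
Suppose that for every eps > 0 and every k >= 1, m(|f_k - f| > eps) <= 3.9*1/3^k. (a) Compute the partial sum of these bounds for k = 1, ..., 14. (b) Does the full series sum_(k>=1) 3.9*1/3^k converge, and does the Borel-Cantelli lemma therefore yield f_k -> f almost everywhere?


Step 1: List the terms 3.9*1/3^k for k = 1 to 14:
  k=1: 1.3
  k=2: 0.433333
  k=3: 0.144444
  k=4: 0.048148
  k=5: 0.016049
  k=6: 0.00535
  k=7: 0.001783
  k=8: 5.944216e-04
  k=9: 1.981405e-04
  k=10: 6.604684e-05
  k=11: 2.201561e-05
  k=12: 7.338538e-06
  k=13: 2.446179e-06
  k=14: 8.153931e-07
Step 2: Partial sum = 1.3 + 0.433333 + 0.144444 + 0.048148 + 0.016049 + 0.00535 + 0.001783 + 5.944216e-04 + 1.981405e-04 + 6.604684e-05 + 2.201561e-05 + 7.338538e-06 + 2.446179e-06 + 8.153931e-07
     = 1.95
Step 3: The full series sum_(k>=1) 3.9*1/3^k converges (geometric series with ratio 1/3 < 1; a constant multiple of a convergent series converges).
Step 4: Fix eps > 0. Since sum_k m(|f_k - f| > eps) < infinity, the Borel-Cantelli lemma gives
        m(limsup_k {|f_k - f| > eps}) = 0, i.e. for a.e. x, |f_k(x) - f(x)| <= eps for all large k.
        Applying this with eps = 1/j for j = 1, 2, ... and intersecting the countably many full-measure sets,
        for a.e. x we get limsup_k |f_k(x) - f(x)| <= 1/j for every j, hence f_k -> f almost everywhere.
Conclusion: series converges; Borel-Cantelli yields f_k -> f a.e.
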